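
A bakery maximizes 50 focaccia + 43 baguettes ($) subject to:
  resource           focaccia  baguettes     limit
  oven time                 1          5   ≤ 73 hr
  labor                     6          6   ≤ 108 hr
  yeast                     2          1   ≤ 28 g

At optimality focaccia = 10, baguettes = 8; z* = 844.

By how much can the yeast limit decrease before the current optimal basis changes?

Binding constraints: labor, yeast. The basis is B = [[6,6],[2,1]] with det -6.
Per unit decrease in yeast, x* moves by d = (-1, 1).
The basis stays optimal until oven time becomes binding; allowable decrease = 5.75 g.

5.75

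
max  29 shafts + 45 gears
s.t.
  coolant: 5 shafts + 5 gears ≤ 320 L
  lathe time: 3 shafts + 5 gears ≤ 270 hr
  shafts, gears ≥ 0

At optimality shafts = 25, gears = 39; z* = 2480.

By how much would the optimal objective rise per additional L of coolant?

1

Both coolant and lathe time are binding at x*.
The binding rows give the dual system: 5·y_coolant + 3·y_lathe time = 29 and 5·y_coolant + 5·y_lathe time = 45.
→ y_coolant = 1 and y_lathe time = 8.
Shadow price of coolant = 1.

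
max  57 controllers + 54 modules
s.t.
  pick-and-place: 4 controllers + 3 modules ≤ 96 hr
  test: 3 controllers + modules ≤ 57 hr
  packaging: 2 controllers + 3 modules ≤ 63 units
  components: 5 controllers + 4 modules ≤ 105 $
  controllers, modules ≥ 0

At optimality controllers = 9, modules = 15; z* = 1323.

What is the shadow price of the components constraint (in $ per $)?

Check each constraint at x*: pick-and-place 81/96 (slack 15); test 42/57 (slack 15); packaging 63/63 (tight); components 105/105 (tight).
Slack constraints have shadow price 0 (complementary slackness).
The binding rows give the dual system: 2·y_packaging + 5·y_components = 57 and 3·y_packaging + 4·y_components = 54.
→ y_packaging = 6 and y_components = 9.
Shadow price of components = 9.

9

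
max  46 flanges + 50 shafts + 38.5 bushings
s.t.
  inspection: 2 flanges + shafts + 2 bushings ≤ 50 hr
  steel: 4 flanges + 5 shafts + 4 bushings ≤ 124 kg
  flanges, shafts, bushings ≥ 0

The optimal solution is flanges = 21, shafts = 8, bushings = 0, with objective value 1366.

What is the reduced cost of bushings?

-7.5

Both inspection and steel are binding at x*.
From A_Bᵀ y = c: 2·y_inspection + 4·y_steel = 46; 1·y_inspection + 5·y_steel = 50.
Solving: y_inspection = 5, y_steel = 9.
Reduced cost of bushings: c₃ − yᵀa₃ = 38.5 − (5·2 + 9·4) = 38.5 − 46 = -7.5.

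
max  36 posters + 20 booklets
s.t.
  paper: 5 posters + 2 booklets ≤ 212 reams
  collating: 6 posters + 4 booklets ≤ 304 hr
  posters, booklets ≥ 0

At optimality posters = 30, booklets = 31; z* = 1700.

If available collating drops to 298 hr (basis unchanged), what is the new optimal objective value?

Check each constraint at x*: paper 212/212 (tight); collating 304/304 (tight).
From A_Bᵀ y = c: 5·y_paper + 6·y_collating = 36; 2·y_paper + 4·y_collating = 20.
This yields shadow prices y_paper = 3, y_collating = 3.5.
Δz = y_collating·Δb = 3.5 × (-6) = -21, so new z* = 1700 − 21 = 1679.

1679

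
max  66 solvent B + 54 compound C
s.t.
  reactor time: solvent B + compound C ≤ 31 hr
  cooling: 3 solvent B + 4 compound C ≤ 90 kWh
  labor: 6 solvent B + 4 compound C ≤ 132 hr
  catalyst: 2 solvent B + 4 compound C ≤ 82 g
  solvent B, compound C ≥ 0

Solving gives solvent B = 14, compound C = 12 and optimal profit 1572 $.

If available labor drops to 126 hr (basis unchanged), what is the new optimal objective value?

1521

Binding: cooling and labor. Non-binding: reactor time (5 unused), catalyst (6 unused).
Since reactor time, catalyst are not tight, their duals are 0.
From A_Bᵀ y = c: 3·y_cooling + 6·y_labor = 66; 4·y_cooling + 4·y_labor = 54.
→ y_cooling = 5 and y_labor = 8.5.
Δz = y_labor·Δb = 8.5 × (-6) = -51, so new z* = 1572 − 51 = 1521.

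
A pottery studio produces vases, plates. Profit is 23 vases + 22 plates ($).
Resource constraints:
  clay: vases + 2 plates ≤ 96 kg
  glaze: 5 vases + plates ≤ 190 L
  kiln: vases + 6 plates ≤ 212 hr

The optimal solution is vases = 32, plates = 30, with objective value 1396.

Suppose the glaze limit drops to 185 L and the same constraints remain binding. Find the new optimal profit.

Check each constraint at x*: clay 92/96 (slack 4); glaze 190/190 (tight); kiln 212/212 (tight).
Slack constraints have shadow price 0 (complementary slackness).
From A_Bᵀ y = c: 5·y_glaze + 1·y_kiln = 23; 1·y_glaze + 6·y_kiln = 22.
→ y_glaze = 4 and y_kiln = 3.
Δz = y_glaze·Δb = 4 × (-5) = -20, so new z* = 1396 − 20 = 1376.

1376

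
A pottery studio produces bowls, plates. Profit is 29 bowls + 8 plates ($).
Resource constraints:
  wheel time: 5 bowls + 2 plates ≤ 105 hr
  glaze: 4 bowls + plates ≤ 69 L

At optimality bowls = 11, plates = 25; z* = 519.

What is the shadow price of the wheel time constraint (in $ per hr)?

1

At the optimum: wheel time uses 105 of 105 (binding); glaze uses 69 of 69 (binding).
The binding rows give the dual system: 5·y_wheel time + 4·y_glaze = 29 and 2·y_wheel time + 1·y_glaze = 8.
→ y_wheel time = 1 and y_glaze = 6.
Shadow price of wheel time = 1.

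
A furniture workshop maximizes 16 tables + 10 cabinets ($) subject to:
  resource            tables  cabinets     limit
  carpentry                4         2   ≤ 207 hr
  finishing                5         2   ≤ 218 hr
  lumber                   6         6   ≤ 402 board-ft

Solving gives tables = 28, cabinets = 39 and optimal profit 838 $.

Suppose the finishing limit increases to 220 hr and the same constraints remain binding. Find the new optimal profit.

842

Binding: finishing and lumber. Non-binding: carpentry (17 unused).
By complementary slackness, y = 0 for the non-binding constraint.
From A_Bᵀ y = c: 5·y_finishing + 6·y_lumber = 16; 2·y_finishing + 6·y_lumber = 10.
→ y_finishing = 2 and y_lumber = 1.
Δz = y_finishing·Δb = 2 × (2) = 4, so new z* = 838 + 4 = 842.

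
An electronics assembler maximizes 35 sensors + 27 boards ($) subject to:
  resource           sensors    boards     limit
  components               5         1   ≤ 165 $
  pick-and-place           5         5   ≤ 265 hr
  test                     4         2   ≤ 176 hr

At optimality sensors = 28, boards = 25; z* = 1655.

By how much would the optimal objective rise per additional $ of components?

At the optimum: components uses 165 of 165 (binding); pick-and-place uses 265 of 265 (binding); test uses 162 of 176 (slack = 14).
Slack constraints have shadow price 0 (complementary slackness).
The binding rows give the dual system: 5·y_components + 5·y_pick-and-place = 35 and 1·y_components + 5·y_pick-and-place = 27.
Solving: y_components = 2, y_pick-and-place = 5.
Shadow price of components = 2.

2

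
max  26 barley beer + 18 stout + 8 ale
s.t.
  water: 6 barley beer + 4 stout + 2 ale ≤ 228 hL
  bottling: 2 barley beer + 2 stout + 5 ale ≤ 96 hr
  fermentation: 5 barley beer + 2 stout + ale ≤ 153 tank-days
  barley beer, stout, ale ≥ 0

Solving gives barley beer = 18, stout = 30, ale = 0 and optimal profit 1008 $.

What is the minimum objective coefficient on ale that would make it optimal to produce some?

13

At the optimum: water uses 228 of 228 (binding); bottling uses 96 of 96 (binding); fermentation uses 150 of 153 (slack = 3).
By complementary slackness, y = 0 for the non-binding constraint.
From A_Bᵀ y = c: 6·y_water + 2·y_bottling = 26; 4·y_water + 2·y_bottling = 18.
This yields shadow prices y_water = 4, y_bottling = 1.
ale enters the basis when its profit ≥ yᵀa₃ = 4·2 + 1·5 = 13.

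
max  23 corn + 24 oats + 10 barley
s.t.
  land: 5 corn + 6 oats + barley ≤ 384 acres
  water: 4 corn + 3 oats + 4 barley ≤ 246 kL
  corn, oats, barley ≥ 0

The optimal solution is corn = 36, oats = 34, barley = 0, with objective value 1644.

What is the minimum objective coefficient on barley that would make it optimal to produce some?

Both land and water are binding at x*.
The binding rows give the dual system: 5·y_land + 4·y_water = 23 and 6·y_land + 3·y_water = 24.
This yields shadow prices y_land = 3, y_water = 2.
barley enters the basis when its profit ≥ yᵀa₃ = 3·1 + 2·4 = 11.

11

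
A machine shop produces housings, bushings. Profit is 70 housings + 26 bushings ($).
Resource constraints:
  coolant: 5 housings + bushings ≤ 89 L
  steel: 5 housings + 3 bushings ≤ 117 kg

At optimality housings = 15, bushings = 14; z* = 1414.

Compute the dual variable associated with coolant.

Both coolant and steel are binding at x*.
Dual feasibility on the basic columns requires 5·y_coolant + 5·y_steel = 70, 1·y_coolant + 3·y_steel = 26.
→ y_coolant = 8 and y_steel = 6.
Shadow price of coolant = 8.

8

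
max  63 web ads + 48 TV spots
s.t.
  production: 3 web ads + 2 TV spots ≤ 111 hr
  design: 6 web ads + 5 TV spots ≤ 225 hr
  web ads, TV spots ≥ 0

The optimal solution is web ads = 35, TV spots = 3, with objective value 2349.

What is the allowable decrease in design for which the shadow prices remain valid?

3

Binding constraints: production, design. The basis is B = [[3,2],[6,5]] with det 3.
Per unit decrease in design, x* moves by d = (0.6667, -1).
The basis stays optimal until TV spots reaches 0; allowable decrease = 3 hr.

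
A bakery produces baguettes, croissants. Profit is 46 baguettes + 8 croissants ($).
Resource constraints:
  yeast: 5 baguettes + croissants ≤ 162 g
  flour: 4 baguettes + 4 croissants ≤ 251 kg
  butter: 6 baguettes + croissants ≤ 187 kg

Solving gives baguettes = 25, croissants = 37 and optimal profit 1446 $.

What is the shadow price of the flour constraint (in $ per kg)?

0

Binding: yeast and butter. Non-binding: flour (3 unused).
By complementary slackness, y = 0 for the non-binding constraint.
From A_Bᵀ y = c: 5·y_yeast + 6·y_butter = 46; 1·y_yeast + 1·y_butter = 8.
Solving: y_yeast = 2, y_butter = 6.
Shadow price of flour = 0.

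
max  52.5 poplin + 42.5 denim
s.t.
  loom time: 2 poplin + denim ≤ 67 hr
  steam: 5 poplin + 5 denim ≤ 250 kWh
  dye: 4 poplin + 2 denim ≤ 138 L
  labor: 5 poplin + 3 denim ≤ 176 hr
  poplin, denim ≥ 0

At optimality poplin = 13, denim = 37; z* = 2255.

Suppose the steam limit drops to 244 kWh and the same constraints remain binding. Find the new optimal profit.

2222

Binding: steam and labor. Non-binding: loom time (4 unused), dye (12 unused).
Since loom time, dye are not tight, their duals are 0.
The binding rows give the dual system: 5·y_steam + 5·y_labor = 52.5 and 5·y_steam + 3·y_labor = 42.5.
This yields shadow prices y_steam = 5.5, y_labor = 5.
Δz = y_steam·Δb = 5.5 × (-6) = -33, so new z* = 2255 − 33 = 2222.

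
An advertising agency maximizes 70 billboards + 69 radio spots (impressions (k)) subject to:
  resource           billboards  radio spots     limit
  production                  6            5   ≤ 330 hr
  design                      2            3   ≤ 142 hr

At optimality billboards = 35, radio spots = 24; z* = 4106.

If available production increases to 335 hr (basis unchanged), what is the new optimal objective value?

4151

Check each constraint at x*: production 330/330 (tight); design 142/142 (tight).
The binding rows give the dual system: 6·y_production + 2·y_design = 70 and 5·y_production + 3·y_design = 69.
→ y_production = 9 and y_design = 8.
Δz = y_production·Δb = 9 × (5) = 45, so new z* = 4106 + 45 = 4151.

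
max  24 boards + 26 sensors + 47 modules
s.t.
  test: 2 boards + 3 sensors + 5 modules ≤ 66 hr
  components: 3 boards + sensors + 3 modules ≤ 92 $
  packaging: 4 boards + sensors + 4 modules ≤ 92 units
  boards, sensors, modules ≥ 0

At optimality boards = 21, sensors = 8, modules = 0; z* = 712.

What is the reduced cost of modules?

At the optimum: test uses 66 of 66 (binding); components uses 71 of 92 (slack = 21); packaging uses 92 of 92 (binding).
Slack constraints have shadow price 0 (complementary slackness).
From A_Bᵀ y = c: 2·y_test + 4·y_packaging = 24; 3·y_test + 1·y_packaging = 26.
Solving: y_test = 8, y_packaging = 2.
Reduced cost of modules: c₃ − yᵀa₃ = 47 − (8·5 + 2·4) = 47 − 48 = -1.

-1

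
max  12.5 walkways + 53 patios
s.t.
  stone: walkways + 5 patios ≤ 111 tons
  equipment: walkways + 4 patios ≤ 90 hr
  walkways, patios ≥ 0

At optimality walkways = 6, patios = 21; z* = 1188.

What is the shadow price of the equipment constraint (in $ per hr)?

Check each constraint at x*: stone 111/111 (tight); equipment 90/90 (tight).
From A_Bᵀ y = c: 1·y_stone + 1·y_equipment = 12.5; 5·y_stone + 4·y_equipment = 53.
Solving: y_stone = 3, y_equipment = 9.5.
Shadow price of equipment = 9.5.

9.5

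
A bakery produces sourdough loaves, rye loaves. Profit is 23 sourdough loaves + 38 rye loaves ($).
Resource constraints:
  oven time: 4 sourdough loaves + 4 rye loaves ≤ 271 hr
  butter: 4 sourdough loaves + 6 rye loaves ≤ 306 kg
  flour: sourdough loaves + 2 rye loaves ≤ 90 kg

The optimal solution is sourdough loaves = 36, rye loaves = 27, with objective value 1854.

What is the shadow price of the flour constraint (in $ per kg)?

Check each constraint at x*: oven time 252/271 (slack 19); butter 306/306 (tight); flour 90/90 (tight).
Since oven time is not tight, its dual is 0.
The binding rows give the dual system: 4·y_butter + 1·y_flour = 23 and 6·y_butter + 2·y_flour = 38.
→ y_butter = 4 and y_flour = 7.
Shadow price of flour = 7.

7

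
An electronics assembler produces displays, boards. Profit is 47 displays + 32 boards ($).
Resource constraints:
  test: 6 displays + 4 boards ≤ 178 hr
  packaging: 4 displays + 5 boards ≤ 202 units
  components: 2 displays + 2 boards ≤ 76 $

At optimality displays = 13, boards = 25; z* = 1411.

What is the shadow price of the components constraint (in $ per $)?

1

At the optimum: test uses 178 of 178 (binding); packaging uses 177 of 202 (slack = 25); components uses 76 of 76 (binding).
By complementary slackness, y = 0 for the non-binding constraint.
Dual feasibility on the basic columns requires 6·y_test + 2·y_components = 47, 4·y_test + 2·y_components = 32.
This yields shadow prices y_test = 7.5, y_components = 1.
Shadow price of components = 1.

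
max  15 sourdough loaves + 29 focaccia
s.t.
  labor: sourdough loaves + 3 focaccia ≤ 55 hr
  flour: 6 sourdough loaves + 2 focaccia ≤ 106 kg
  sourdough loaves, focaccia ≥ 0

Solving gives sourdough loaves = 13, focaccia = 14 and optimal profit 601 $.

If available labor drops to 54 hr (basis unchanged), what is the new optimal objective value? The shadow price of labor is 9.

Δb = -1, so new z* = 601 + (9)·(-1) = 601 − 9 = 592.

592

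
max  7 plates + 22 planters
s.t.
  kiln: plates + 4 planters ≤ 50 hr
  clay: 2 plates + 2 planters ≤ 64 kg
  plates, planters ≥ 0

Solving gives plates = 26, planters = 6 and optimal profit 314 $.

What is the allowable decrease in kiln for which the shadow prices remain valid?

18

Binding constraints: kiln, clay. The basis is B = [[1,4],[2,2]] with det -6.
Per unit decrease in kiln, x* moves by d = (0.3333, -0.3333).
The basis stays optimal until planters reaches 0; allowable decrease = 18 hr.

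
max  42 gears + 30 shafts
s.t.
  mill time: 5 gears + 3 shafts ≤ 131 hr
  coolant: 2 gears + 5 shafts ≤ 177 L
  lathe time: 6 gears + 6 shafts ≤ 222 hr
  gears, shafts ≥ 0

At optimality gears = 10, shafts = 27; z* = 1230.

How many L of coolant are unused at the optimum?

coolant used = 2·10 + 5·27 = 155; slack = 177 − 155 = 22.

22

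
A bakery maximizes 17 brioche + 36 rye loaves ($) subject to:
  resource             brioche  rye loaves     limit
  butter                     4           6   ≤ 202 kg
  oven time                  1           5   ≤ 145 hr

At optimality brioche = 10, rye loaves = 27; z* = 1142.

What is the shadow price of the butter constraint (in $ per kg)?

At the optimum: butter uses 202 of 202 (binding); oven time uses 145 of 145 (binding).
The binding rows give the dual system: 4·y_butter + 1·y_oven time = 17 and 6·y_butter + 5·y_oven time = 36.
Solving: y_butter = 3.5, y_oven time = 3.
Shadow price of butter = 3.5.

3.5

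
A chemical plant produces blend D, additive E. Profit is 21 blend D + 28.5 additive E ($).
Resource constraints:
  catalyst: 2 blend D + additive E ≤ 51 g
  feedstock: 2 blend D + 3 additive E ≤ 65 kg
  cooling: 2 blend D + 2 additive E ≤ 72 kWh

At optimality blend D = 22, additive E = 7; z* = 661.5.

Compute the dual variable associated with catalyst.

1.5

At the optimum: catalyst uses 51 of 51 (binding); feedstock uses 65 of 65 (binding); cooling uses 58 of 72 (slack = 14).
Slack constraints have shadow price 0 (complementary slackness).
From A_Bᵀ y = c: 2·y_catalyst + 2·y_feedstock = 21; 1·y_catalyst + 3·y_feedstock = 28.5.
→ y_catalyst = 1.5 and y_feedstock = 9.
Shadow price of catalyst = 1.5.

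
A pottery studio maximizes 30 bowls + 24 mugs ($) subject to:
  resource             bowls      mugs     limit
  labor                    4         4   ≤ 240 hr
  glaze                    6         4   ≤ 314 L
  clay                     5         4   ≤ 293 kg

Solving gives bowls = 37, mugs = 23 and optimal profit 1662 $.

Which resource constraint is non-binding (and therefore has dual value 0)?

labor: 240/240 (binding)
glaze: 314/314 (binding)
clay: 277/293 (slack 16)
By complementary slackness, a constraint with positive slack has shadow price 0 → clay.

clay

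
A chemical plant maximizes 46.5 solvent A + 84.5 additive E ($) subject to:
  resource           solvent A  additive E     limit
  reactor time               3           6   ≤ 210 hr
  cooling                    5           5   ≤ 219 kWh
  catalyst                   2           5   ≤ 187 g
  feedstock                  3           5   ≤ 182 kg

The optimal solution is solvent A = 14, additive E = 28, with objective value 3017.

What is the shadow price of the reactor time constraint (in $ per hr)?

7

Check each constraint at x*: reactor time 210/210 (tight); cooling 210/219 (slack 9); catalyst 168/187 (slack 19); feedstock 182/182 (tight).
By complementary slackness, y = 0 for the non-binding constraints.
Dual feasibility on the basic columns requires 3·y_reactor time + 3·y_feedstock = 46.5, 6·y_reactor time + 5·y_feedstock = 84.5.
This yields shadow prices y_reactor time = 7, y_feedstock = 8.5.
Shadow price of reactor time = 7.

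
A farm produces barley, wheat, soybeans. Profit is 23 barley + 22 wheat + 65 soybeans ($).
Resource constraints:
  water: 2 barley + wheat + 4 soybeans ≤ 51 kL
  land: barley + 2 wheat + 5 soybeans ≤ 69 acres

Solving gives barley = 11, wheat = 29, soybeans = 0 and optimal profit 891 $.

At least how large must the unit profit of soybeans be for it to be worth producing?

Both water and land are binding at x*.
Dual feasibility on the basic columns requires 2·y_water + 1·y_land = 23, 1·y_water + 2·y_land = 22.
→ y_water = 8 and y_land = 7.
soybeans enters the basis when its profit ≥ yᵀa₃ = 8·4 + 7·5 = 67.

67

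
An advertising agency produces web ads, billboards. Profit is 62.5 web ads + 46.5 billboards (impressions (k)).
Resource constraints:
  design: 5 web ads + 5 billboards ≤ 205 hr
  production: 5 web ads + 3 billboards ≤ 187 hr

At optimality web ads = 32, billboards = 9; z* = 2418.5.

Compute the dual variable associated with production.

Check each constraint at x*: design 205/205 (tight); production 187/187 (tight).
The binding rows give the dual system: 5·y_design + 5·y_production = 62.5 and 5·y_design + 3·y_production = 46.5.
This yields shadow prices y_design = 4.5, y_production = 8.
Shadow price of production = 8.

8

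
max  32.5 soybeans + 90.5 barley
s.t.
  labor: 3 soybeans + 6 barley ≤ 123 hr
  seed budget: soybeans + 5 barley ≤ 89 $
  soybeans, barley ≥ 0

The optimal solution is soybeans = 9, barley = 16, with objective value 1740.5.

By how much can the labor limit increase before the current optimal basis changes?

144

Binding constraints: labor, seed budget. The basis is B = [[3,6],[1,5]] with det 9.
Per unit increase in labor, x* moves by d = (0.5556, -0.1111).
The basis stays optimal until barley reaches 0; allowable increase = 144 hr.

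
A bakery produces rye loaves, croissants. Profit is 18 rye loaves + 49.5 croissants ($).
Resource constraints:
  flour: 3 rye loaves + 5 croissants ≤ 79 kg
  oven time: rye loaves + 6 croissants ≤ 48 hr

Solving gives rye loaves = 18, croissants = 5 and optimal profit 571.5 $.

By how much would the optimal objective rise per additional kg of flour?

4.5

At the optimum: flour uses 79 of 79 (binding); oven time uses 48 of 48 (binding).
Dual feasibility on the basic columns requires 3·y_flour + 1·y_oven time = 18, 5·y_flour + 6·y_oven time = 49.5.
Solving: y_flour = 4.5, y_oven time = 4.5.
Shadow price of flour = 4.5.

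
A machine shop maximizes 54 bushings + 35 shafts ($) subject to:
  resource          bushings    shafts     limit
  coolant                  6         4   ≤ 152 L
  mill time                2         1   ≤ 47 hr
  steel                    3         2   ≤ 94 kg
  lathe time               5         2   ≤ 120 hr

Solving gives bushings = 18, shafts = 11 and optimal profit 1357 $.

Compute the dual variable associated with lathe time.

Binding: coolant and mill time. Non-binding: steel (18 unused), lathe time (8 unused).
By complementary slackness, y = 0 for the non-binding constraints.
From A_Bᵀ y = c: 6·y_coolant + 2·y_mill time = 54; 4·y_coolant + 1·y_mill time = 35.
→ y_coolant = 8 and y_mill time = 3.
Shadow price of lathe time = 0.

0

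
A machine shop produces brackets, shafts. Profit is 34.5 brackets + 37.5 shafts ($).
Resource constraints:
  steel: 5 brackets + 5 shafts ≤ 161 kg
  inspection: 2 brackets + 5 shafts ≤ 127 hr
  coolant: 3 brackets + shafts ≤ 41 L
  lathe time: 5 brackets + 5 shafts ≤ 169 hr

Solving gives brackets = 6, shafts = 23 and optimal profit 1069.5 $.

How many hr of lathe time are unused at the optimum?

lathe time used = 5·6 + 5·23 = 145; slack = 169 − 145 = 24.

24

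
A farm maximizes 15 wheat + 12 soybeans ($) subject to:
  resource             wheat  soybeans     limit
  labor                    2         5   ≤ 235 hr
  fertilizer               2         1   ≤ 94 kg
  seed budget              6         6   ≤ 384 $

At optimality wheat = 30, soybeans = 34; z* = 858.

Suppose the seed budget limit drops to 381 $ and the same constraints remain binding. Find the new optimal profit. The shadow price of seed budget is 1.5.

Δb = -3, so new z* = 858 + (1.5)·(-3) = 858 − 4.5 = 853.5.

853.5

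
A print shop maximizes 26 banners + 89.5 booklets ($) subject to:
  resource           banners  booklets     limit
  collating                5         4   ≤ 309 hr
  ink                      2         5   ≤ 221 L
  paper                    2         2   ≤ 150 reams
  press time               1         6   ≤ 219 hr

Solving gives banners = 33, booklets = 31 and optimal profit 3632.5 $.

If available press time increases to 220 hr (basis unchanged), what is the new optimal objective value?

3639.5

Check each constraint at x*: collating 289/309 (slack 20); ink 221/221 (tight); paper 128/150 (slack 22); press time 219/219 (tight).
Slack constraints have shadow price 0 (complementary slackness).
Dual feasibility on the basic columns requires 2·y_ink + 1·y_press time = 26, 5·y_ink + 6·y_press time = 89.5.
→ y_ink = 9.5 and y_press time = 7.
Δz = y_press time·Δb = 7 × (1) = 7, so new z* = 3632.5 + 7 = 3639.5.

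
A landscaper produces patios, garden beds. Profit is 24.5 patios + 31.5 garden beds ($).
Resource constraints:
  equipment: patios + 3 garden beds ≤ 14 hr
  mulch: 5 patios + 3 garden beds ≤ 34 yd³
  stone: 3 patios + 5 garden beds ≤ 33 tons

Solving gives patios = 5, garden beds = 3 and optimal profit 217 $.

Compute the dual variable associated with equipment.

Check each constraint at x*: equipment 14/14 (tight); mulch 34/34 (tight); stone 30/33 (slack 3).
Since stone is not tight, its dual is 0.
The binding rows give the dual system: 1·y_equipment + 5·y_mulch = 24.5 and 3·y_equipment + 3·y_mulch = 31.5.
→ y_equipment = 7 and y_mulch = 3.5.
Shadow price of equipment = 7.

7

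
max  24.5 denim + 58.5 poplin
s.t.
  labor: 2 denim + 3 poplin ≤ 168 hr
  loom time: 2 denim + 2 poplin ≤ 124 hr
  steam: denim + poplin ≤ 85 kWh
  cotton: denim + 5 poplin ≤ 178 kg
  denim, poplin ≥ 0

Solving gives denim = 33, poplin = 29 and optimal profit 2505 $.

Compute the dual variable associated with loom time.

Binding: loom time and cotton. Non-binding: labor (15 unused), steam (23 unused).
Slack constraints have shadow price 0 (complementary slackness).
From A_Bᵀ y = c: 2·y_loom time + 1·y_cotton = 24.5; 2·y_loom time + 5·y_cotton = 58.5.
This yields shadow prices y_loom time = 8, y_cotton = 8.5.
Shadow price of loom time = 8.

8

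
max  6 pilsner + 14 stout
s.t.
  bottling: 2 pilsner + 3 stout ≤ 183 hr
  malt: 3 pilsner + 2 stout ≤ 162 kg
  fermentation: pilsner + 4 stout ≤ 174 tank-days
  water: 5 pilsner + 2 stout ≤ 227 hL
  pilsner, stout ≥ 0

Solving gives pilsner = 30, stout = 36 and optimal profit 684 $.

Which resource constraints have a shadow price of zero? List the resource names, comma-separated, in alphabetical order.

bottling, water

bottling: 168/183 (slack 15)
malt: 162/162 (binding)
fermentation: 174/174 (binding)
water: 222/227 (slack 5)
By complementary slackness, a constraint with positive slack has shadow price 0 → bottling, water.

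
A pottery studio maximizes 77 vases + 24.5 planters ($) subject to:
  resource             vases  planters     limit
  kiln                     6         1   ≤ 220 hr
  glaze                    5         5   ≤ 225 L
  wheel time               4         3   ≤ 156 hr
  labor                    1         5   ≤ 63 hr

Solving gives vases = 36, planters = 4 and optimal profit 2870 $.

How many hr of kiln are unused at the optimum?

0

kiln used = 6·36 + 1·4 = 220; slack = 220 − 220 = 0.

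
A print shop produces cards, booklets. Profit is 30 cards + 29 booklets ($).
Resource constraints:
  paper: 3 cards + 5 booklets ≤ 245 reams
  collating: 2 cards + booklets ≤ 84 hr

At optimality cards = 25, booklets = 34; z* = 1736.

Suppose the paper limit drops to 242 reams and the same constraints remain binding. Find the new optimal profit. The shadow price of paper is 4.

1724

Δb = -3, so new z* = 1736 + (4)·(-3) = 1736 − 12 = 1724.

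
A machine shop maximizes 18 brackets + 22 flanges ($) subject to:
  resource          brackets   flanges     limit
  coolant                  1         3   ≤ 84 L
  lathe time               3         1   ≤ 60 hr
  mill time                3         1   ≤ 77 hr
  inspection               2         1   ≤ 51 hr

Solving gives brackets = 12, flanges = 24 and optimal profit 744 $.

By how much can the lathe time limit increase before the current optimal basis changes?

4.8

Binding constraints: coolant, lathe time. The basis is B = [[1,3],[3,1]] with det -8.
Per unit increase in lathe time, x* moves by d = (0.375, -0.125).
The basis stays optimal until inspection becomes binding; allowable increase = 4.8 hr.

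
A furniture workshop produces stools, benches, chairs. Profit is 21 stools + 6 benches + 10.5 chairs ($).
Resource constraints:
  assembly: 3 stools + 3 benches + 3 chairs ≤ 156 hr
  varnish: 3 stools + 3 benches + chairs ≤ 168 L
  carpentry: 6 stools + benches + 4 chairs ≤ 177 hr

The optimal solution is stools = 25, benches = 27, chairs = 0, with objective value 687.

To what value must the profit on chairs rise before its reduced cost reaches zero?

15

At the optimum: assembly uses 156 of 156 (binding); varnish uses 156 of 168 (slack = 12); carpentry uses 177 of 177 (binding).
By complementary slackness, y = 0 for the non-binding constraint.
The binding rows give the dual system: 3·y_assembly + 6·y_carpentry = 21 and 3·y_assembly + 1·y_carpentry = 6.
Solving: y_assembly = 1, y_carpentry = 3.
chairs enters the basis when its profit ≥ yᵀa₃ = 1·3 + 3·4 = 15.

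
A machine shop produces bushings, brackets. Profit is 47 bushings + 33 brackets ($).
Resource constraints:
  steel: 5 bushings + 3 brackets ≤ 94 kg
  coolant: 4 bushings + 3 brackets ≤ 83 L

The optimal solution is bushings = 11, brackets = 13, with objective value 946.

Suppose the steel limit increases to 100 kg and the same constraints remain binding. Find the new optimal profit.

964

Both steel and coolant are binding at x*.
Dual feasibility on the basic columns requires 5·y_steel + 4·y_coolant = 47, 3·y_steel + 3·y_coolant = 33.
Solving: y_steel = 3, y_coolant = 8.
Δz = y_steel·Δb = 3 × (6) = 18, so new z* = 946 + 18 = 964.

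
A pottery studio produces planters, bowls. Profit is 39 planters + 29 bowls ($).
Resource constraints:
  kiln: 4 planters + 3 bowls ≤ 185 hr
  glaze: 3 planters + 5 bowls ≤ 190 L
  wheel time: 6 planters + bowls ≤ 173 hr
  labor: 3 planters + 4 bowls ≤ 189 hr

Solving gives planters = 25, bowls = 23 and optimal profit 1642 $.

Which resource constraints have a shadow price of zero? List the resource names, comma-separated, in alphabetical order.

kiln, labor

kiln: 169/185 (slack 16)
glaze: 190/190 (binding)
wheel time: 173/173 (binding)
labor: 167/189 (slack 22)
By complementary slackness, a constraint with positive slack has shadow price 0 → kiln, labor.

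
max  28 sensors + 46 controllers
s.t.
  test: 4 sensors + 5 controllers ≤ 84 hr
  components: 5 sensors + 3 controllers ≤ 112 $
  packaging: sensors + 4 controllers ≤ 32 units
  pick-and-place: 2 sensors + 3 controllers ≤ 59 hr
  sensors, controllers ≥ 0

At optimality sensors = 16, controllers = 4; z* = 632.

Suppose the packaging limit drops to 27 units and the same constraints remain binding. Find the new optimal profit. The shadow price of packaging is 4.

Δb = -5, so new z* = 632 + (4)·(-5) = 632 − 20 = 612.

612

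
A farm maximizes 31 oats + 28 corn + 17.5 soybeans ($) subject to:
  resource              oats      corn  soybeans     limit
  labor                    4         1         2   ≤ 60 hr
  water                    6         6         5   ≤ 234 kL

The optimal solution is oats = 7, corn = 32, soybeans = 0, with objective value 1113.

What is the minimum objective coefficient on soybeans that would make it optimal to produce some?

Both labor and water are binding at x*.
Dual feasibility on the basic columns requires 4·y_labor + 6·y_water = 31, 1·y_labor + 6·y_water = 28.
Solving: y_labor = 1, y_water = 4.5.
soybeans enters the basis when its profit ≥ yᵀa₃ = 1·2 + 4.5·5 = 24.5.

24.5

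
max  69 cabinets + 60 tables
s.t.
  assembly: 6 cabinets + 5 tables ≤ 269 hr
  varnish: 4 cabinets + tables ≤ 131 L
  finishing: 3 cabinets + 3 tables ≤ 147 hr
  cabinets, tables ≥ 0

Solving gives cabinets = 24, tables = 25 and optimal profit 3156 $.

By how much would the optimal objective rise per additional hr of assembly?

Check each constraint at x*: assembly 269/269 (tight); varnish 121/131 (slack 10); finishing 147/147 (tight).
Slack constraints have shadow price 0 (complementary slackness).
From A_Bᵀ y = c: 6·y_assembly + 3·y_finishing = 69; 5·y_assembly + 3·y_finishing = 60.
Solving: y_assembly = 9, y_finishing = 5.
Shadow price of assembly = 9.

9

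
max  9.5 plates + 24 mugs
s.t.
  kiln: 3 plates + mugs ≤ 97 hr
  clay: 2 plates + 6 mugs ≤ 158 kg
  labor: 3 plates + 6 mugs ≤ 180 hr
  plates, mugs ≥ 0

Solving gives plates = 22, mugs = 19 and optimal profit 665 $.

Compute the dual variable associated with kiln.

At the optimum: kiln uses 85 of 97 (slack = 12); clay uses 158 of 158 (binding); labor uses 180 of 180 (binding).
Since kiln is not tight, its dual is 0.
From A_Bᵀ y = c: 2·y_clay + 3·y_labor = 9.5; 6·y_clay + 6·y_labor = 24.
This yields shadow prices y_clay = 2.5, y_labor = 1.5.
Shadow price of kiln = 0.

0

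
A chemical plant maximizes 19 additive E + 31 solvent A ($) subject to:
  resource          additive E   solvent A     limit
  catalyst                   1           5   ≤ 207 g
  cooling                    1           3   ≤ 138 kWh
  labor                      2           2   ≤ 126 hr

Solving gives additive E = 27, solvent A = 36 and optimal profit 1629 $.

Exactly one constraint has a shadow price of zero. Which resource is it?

catalyst: 207/207 (binding)
cooling: 135/138 (slack 3)
labor: 126/126 (binding)
By complementary slackness, a constraint with positive slack has shadow price 0 → cooling.

cooling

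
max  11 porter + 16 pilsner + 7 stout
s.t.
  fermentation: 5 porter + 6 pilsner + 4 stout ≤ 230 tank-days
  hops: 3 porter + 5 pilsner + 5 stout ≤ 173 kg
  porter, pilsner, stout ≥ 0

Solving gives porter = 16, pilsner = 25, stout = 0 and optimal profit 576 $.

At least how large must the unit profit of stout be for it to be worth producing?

14

Check each constraint at x*: fermentation 230/230 (tight); hops 173/173 (tight).
Dual feasibility on the basic columns requires 5·y_fermentation + 3·y_hops = 11, 6·y_fermentation + 5·y_hops = 16.
This yields shadow prices y_fermentation = 1, y_hops = 2.
stout enters the basis when its profit ≥ yᵀa₃ = 1·4 + 2·5 = 14.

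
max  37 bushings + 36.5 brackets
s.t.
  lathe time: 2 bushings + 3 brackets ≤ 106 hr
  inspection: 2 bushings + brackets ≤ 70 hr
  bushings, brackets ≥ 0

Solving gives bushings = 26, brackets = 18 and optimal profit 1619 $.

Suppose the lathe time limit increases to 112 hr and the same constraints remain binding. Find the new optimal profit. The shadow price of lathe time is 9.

Δb = 6, so new z* = 1619 + (9)·(6) = 1619 + 54 = 1673.

1673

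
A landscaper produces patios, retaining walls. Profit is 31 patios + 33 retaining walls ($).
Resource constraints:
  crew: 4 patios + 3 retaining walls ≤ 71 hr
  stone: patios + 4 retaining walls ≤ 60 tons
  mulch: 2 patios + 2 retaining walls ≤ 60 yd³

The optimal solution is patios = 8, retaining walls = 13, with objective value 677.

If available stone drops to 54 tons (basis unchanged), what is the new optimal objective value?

659

At the optimum: crew uses 71 of 71 (binding); stone uses 60 of 60 (binding); mulch uses 42 of 60 (slack = 18).
By complementary slackness, y = 0 for the non-binding constraint.
Dual feasibility on the basic columns requires 4·y_crew + 1·y_stone = 31, 3·y_crew + 4·y_stone = 33.
→ y_crew = 7 and y_stone = 3.
Δz = y_stone·Δb = 3 × (-6) = -18, so new z* = 677 − 18 = 659.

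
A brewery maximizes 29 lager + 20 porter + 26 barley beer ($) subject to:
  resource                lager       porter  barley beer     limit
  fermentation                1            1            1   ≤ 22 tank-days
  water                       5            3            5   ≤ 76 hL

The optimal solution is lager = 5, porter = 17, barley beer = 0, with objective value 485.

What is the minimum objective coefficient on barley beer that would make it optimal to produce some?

Check each constraint at x*: fermentation 22/22 (tight); water 76/76 (tight).
Dual feasibility on the basic columns requires 1·y_fermentation + 5·y_water = 29, 1·y_fermentation + 3·y_water = 20.
This yields shadow prices y_fermentation = 6.5, y_water = 4.5.
barley beer enters the basis when its profit ≥ yᵀa₃ = 6.5·1 + 4.5·5 = 29.

29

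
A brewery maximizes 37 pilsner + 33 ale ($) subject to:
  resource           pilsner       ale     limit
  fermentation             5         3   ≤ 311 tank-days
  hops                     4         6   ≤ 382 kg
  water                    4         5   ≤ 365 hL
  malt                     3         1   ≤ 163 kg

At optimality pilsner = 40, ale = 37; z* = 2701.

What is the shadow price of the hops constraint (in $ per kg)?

Binding: fermentation and hops. Non-binding: water (20 unused), malt (6 unused).
Slack constraints have shadow price 0 (complementary slackness).
Dual feasibility on the basic columns requires 5·y_fermentation + 4·y_hops = 37, 3·y_fermentation + 6·y_hops = 33.
→ y_fermentation = 5 and y_hops = 3.
Shadow price of hops = 3.

3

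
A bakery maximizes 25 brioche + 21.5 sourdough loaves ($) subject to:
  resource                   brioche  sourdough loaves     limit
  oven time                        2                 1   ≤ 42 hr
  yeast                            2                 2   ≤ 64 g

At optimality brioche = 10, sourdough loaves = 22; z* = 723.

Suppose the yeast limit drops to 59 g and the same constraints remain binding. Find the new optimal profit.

678

At the optimum: oven time uses 42 of 42 (binding); yeast uses 64 of 64 (binding).
From A_Bᵀ y = c: 2·y_oven time + 2·y_yeast = 25; 1·y_oven time + 2·y_yeast = 21.5.
→ y_oven time = 3.5 and y_yeast = 9.
Δz = y_yeast·Δb = 9 × (-5) = -45, so new z* = 723 − 45 = 678.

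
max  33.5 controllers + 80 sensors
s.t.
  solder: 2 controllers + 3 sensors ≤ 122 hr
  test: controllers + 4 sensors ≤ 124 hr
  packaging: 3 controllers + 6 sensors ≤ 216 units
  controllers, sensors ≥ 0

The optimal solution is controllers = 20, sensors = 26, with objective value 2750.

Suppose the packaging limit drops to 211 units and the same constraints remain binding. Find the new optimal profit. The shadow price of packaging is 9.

Δb = -5, so new z* = 2750 + (9)·(-5) = 2750 − 45 = 2705.

2705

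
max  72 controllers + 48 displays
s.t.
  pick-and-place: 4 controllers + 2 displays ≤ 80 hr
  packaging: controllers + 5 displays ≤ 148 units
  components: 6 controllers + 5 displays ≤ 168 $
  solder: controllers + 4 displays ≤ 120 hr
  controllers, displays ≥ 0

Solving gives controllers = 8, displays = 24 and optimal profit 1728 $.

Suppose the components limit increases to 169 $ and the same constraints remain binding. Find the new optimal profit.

1734

Binding: pick-and-place and components. Non-binding: packaging (20 unused), solder (16 unused).
Slack constraints have shadow price 0 (complementary slackness).
The binding rows give the dual system: 4·y_pick-and-place + 6·y_components = 72 and 2·y_pick-and-place + 5·y_components = 48.
Solving: y_pick-and-place = 9, y_components = 6.
Δz = y_components·Δb = 6 × (1) = 6, so new z* = 1728 + 6 = 1734.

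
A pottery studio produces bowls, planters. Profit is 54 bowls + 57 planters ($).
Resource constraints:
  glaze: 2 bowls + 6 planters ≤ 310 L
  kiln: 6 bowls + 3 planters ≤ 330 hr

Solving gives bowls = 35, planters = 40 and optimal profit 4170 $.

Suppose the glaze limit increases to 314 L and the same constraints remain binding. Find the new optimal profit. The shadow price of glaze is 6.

Δb = 4, so new z* = 4170 + (6)·(4) = 4170 + 24 = 4194.

4194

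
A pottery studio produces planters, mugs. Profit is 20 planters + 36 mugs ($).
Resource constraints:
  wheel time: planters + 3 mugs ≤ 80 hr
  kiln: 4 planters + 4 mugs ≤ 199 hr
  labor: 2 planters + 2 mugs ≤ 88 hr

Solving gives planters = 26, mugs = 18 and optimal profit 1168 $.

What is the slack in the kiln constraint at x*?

kiln used = 4·26 + 4·18 = 176; slack = 199 − 176 = 23.

23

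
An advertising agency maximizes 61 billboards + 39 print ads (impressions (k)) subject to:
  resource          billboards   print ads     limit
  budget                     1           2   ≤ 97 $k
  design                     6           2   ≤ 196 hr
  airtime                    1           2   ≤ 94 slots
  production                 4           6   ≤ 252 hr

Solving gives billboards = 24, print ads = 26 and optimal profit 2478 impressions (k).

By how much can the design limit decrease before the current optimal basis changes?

112

Binding constraints: design, production. The basis is B = [[6,2],[4,6]] with det 28.
Per unit decrease in design, x* moves by d = (-0.2143, 0.1429).
The basis stays optimal until billboards reaches 0; allowable decrease = 112 hr.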